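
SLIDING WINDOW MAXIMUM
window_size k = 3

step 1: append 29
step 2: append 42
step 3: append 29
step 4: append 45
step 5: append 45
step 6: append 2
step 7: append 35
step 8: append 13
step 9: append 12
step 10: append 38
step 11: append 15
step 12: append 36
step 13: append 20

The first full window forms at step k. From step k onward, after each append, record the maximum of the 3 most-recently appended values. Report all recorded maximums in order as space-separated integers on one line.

Answer: 42 45 45 45 45 35 35 38 38 38 36

Derivation:
step 1: append 29 -> window=[29] (not full yet)
step 2: append 42 -> window=[29, 42] (not full yet)
step 3: append 29 -> window=[29, 42, 29] -> max=42
step 4: append 45 -> window=[42, 29, 45] -> max=45
step 5: append 45 -> window=[29, 45, 45] -> max=45
step 6: append 2 -> window=[45, 45, 2] -> max=45
step 7: append 35 -> window=[45, 2, 35] -> max=45
step 8: append 13 -> window=[2, 35, 13] -> max=35
step 9: append 12 -> window=[35, 13, 12] -> max=35
step 10: append 38 -> window=[13, 12, 38] -> max=38
step 11: append 15 -> window=[12, 38, 15] -> max=38
step 12: append 36 -> window=[38, 15, 36] -> max=38
step 13: append 20 -> window=[15, 36, 20] -> max=36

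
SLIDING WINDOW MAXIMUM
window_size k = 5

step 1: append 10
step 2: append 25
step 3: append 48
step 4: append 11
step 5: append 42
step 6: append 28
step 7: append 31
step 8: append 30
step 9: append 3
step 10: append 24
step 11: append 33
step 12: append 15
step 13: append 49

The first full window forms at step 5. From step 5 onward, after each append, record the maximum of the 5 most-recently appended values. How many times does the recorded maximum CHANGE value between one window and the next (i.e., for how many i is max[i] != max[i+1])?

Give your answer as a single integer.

Answer: 4

Derivation:
step 1: append 10 -> window=[10] (not full yet)
step 2: append 25 -> window=[10, 25] (not full yet)
step 3: append 48 -> window=[10, 25, 48] (not full yet)
step 4: append 11 -> window=[10, 25, 48, 11] (not full yet)
step 5: append 42 -> window=[10, 25, 48, 11, 42] -> max=48
step 6: append 28 -> window=[25, 48, 11, 42, 28] -> max=48
step 7: append 31 -> window=[48, 11, 42, 28, 31] -> max=48
step 8: append 30 -> window=[11, 42, 28, 31, 30] -> max=42
step 9: append 3 -> window=[42, 28, 31, 30, 3] -> max=42
step 10: append 24 -> window=[28, 31, 30, 3, 24] -> max=31
step 11: append 33 -> window=[31, 30, 3, 24, 33] -> max=33
step 12: append 15 -> window=[30, 3, 24, 33, 15] -> max=33
step 13: append 49 -> window=[3, 24, 33, 15, 49] -> max=49
Recorded maximums: 48 48 48 42 42 31 33 33 49
Changes between consecutive maximums: 4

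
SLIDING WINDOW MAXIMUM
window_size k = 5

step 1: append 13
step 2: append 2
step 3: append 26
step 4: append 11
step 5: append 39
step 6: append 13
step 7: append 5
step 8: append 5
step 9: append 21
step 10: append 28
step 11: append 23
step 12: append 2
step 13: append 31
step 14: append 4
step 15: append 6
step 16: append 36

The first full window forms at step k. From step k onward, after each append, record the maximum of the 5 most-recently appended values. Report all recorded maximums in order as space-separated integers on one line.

Answer: 39 39 39 39 39 28 28 28 31 31 31 36

Derivation:
step 1: append 13 -> window=[13] (not full yet)
step 2: append 2 -> window=[13, 2] (not full yet)
step 3: append 26 -> window=[13, 2, 26] (not full yet)
step 4: append 11 -> window=[13, 2, 26, 11] (not full yet)
step 5: append 39 -> window=[13, 2, 26, 11, 39] -> max=39
step 6: append 13 -> window=[2, 26, 11, 39, 13] -> max=39
step 7: append 5 -> window=[26, 11, 39, 13, 5] -> max=39
step 8: append 5 -> window=[11, 39, 13, 5, 5] -> max=39
step 9: append 21 -> window=[39, 13, 5, 5, 21] -> max=39
step 10: append 28 -> window=[13, 5, 5, 21, 28] -> max=28
step 11: append 23 -> window=[5, 5, 21, 28, 23] -> max=28
step 12: append 2 -> window=[5, 21, 28, 23, 2] -> max=28
step 13: append 31 -> window=[21, 28, 23, 2, 31] -> max=31
step 14: append 4 -> window=[28, 23, 2, 31, 4] -> max=31
step 15: append 6 -> window=[23, 2, 31, 4, 6] -> max=31
step 16: append 36 -> window=[2, 31, 4, 6, 36] -> max=36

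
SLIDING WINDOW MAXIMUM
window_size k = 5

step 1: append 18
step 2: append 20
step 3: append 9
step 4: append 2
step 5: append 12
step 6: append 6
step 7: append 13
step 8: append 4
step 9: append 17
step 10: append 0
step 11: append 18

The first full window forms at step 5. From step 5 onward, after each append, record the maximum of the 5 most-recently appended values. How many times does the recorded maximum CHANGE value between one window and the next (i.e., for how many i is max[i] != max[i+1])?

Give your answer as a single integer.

step 1: append 18 -> window=[18] (not full yet)
step 2: append 20 -> window=[18, 20] (not full yet)
step 3: append 9 -> window=[18, 20, 9] (not full yet)
step 4: append 2 -> window=[18, 20, 9, 2] (not full yet)
step 5: append 12 -> window=[18, 20, 9, 2, 12] -> max=20
step 6: append 6 -> window=[20, 9, 2, 12, 6] -> max=20
step 7: append 13 -> window=[9, 2, 12, 6, 13] -> max=13
step 8: append 4 -> window=[2, 12, 6, 13, 4] -> max=13
step 9: append 17 -> window=[12, 6, 13, 4, 17] -> max=17
step 10: append 0 -> window=[6, 13, 4, 17, 0] -> max=17
step 11: append 18 -> window=[13, 4, 17, 0, 18] -> max=18
Recorded maximums: 20 20 13 13 17 17 18
Changes between consecutive maximums: 3

Answer: 3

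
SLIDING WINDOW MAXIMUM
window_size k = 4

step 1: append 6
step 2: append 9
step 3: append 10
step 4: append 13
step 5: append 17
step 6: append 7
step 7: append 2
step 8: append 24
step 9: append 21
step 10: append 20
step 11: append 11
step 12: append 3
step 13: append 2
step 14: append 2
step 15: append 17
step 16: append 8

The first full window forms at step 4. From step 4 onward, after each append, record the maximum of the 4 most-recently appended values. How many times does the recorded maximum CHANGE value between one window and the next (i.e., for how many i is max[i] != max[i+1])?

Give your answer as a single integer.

Answer: 6

Derivation:
step 1: append 6 -> window=[6] (not full yet)
step 2: append 9 -> window=[6, 9] (not full yet)
step 3: append 10 -> window=[6, 9, 10] (not full yet)
step 4: append 13 -> window=[6, 9, 10, 13] -> max=13
step 5: append 17 -> window=[9, 10, 13, 17] -> max=17
step 6: append 7 -> window=[10, 13, 17, 7] -> max=17
step 7: append 2 -> window=[13, 17, 7, 2] -> max=17
step 8: append 24 -> window=[17, 7, 2, 24] -> max=24
step 9: append 21 -> window=[7, 2, 24, 21] -> max=24
step 10: append 20 -> window=[2, 24, 21, 20] -> max=24
step 11: append 11 -> window=[24, 21, 20, 11] -> max=24
step 12: append 3 -> window=[21, 20, 11, 3] -> max=21
step 13: append 2 -> window=[20, 11, 3, 2] -> max=20
step 14: append 2 -> window=[11, 3, 2, 2] -> max=11
step 15: append 17 -> window=[3, 2, 2, 17] -> max=17
step 16: append 8 -> window=[2, 2, 17, 8] -> max=17
Recorded maximums: 13 17 17 17 24 24 24 24 21 20 11 17 17
Changes between consecutive maximums: 6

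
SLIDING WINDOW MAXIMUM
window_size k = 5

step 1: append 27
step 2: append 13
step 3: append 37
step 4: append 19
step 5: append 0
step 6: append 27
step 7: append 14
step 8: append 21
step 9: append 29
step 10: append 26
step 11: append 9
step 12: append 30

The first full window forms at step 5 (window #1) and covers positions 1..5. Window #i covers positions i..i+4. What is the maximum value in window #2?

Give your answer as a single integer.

step 1: append 27 -> window=[27] (not full yet)
step 2: append 13 -> window=[27, 13] (not full yet)
step 3: append 37 -> window=[27, 13, 37] (not full yet)
step 4: append 19 -> window=[27, 13, 37, 19] (not full yet)
step 5: append 0 -> window=[27, 13, 37, 19, 0] -> max=37
step 6: append 27 -> window=[13, 37, 19, 0, 27] -> max=37
Window #2 max = 37

Answer: 37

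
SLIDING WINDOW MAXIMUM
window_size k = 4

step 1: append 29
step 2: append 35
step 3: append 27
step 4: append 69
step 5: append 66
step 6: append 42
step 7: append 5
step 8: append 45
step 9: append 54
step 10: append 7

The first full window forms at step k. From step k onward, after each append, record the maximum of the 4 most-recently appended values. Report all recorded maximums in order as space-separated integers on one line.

step 1: append 29 -> window=[29] (not full yet)
step 2: append 35 -> window=[29, 35] (not full yet)
step 3: append 27 -> window=[29, 35, 27] (not full yet)
step 4: append 69 -> window=[29, 35, 27, 69] -> max=69
step 5: append 66 -> window=[35, 27, 69, 66] -> max=69
step 6: append 42 -> window=[27, 69, 66, 42] -> max=69
step 7: append 5 -> window=[69, 66, 42, 5] -> max=69
step 8: append 45 -> window=[66, 42, 5, 45] -> max=66
step 9: append 54 -> window=[42, 5, 45, 54] -> max=54
step 10: append 7 -> window=[5, 45, 54, 7] -> max=54

Answer: 69 69 69 69 66 54 54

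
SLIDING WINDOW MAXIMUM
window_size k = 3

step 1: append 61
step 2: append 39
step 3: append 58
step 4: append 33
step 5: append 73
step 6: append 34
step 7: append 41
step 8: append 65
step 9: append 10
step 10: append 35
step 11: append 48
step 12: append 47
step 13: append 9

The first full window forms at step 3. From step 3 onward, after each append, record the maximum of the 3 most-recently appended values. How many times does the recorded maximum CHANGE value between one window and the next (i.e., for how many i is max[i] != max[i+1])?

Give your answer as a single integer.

step 1: append 61 -> window=[61] (not full yet)
step 2: append 39 -> window=[61, 39] (not full yet)
step 3: append 58 -> window=[61, 39, 58] -> max=61
step 4: append 33 -> window=[39, 58, 33] -> max=58
step 5: append 73 -> window=[58, 33, 73] -> max=73
step 6: append 34 -> window=[33, 73, 34] -> max=73
step 7: append 41 -> window=[73, 34, 41] -> max=73
step 8: append 65 -> window=[34, 41, 65] -> max=65
step 9: append 10 -> window=[41, 65, 10] -> max=65
step 10: append 35 -> window=[65, 10, 35] -> max=65
step 11: append 48 -> window=[10, 35, 48] -> max=48
step 12: append 47 -> window=[35, 48, 47] -> max=48
step 13: append 9 -> window=[48, 47, 9] -> max=48
Recorded maximums: 61 58 73 73 73 65 65 65 48 48 48
Changes between consecutive maximums: 4

Answer: 4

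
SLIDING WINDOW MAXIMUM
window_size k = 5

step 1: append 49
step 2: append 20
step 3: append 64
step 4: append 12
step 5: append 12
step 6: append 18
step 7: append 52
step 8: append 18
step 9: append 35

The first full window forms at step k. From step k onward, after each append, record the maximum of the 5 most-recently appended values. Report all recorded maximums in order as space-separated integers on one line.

step 1: append 49 -> window=[49] (not full yet)
step 2: append 20 -> window=[49, 20] (not full yet)
step 3: append 64 -> window=[49, 20, 64] (not full yet)
step 4: append 12 -> window=[49, 20, 64, 12] (not full yet)
step 5: append 12 -> window=[49, 20, 64, 12, 12] -> max=64
step 6: append 18 -> window=[20, 64, 12, 12, 18] -> max=64
step 7: append 52 -> window=[64, 12, 12, 18, 52] -> max=64
step 8: append 18 -> window=[12, 12, 18, 52, 18] -> max=52
step 9: append 35 -> window=[12, 18, 52, 18, 35] -> max=52

Answer: 64 64 64 52 52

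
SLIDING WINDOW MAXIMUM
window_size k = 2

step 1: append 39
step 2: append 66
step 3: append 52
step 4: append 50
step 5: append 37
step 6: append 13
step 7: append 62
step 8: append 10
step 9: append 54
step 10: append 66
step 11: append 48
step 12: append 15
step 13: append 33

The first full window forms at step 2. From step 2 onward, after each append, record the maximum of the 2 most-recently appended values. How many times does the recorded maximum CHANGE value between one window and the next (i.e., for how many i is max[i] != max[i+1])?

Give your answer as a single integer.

step 1: append 39 -> window=[39] (not full yet)
step 2: append 66 -> window=[39, 66] -> max=66
step 3: append 52 -> window=[66, 52] -> max=66
step 4: append 50 -> window=[52, 50] -> max=52
step 5: append 37 -> window=[50, 37] -> max=50
step 6: append 13 -> window=[37, 13] -> max=37
step 7: append 62 -> window=[13, 62] -> max=62
step 8: append 10 -> window=[62, 10] -> max=62
step 9: append 54 -> window=[10, 54] -> max=54
step 10: append 66 -> window=[54, 66] -> max=66
step 11: append 48 -> window=[66, 48] -> max=66
step 12: append 15 -> window=[48, 15] -> max=48
step 13: append 33 -> window=[15, 33] -> max=33
Recorded maximums: 66 66 52 50 37 62 62 54 66 66 48 33
Changes between consecutive maximums: 8

Answer: 8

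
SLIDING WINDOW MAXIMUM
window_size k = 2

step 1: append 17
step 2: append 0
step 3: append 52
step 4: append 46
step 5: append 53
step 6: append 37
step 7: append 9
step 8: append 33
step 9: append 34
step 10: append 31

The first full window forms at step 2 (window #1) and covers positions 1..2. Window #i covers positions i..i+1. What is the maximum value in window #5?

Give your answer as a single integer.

Answer: 53

Derivation:
step 1: append 17 -> window=[17] (not full yet)
step 2: append 0 -> window=[17, 0] -> max=17
step 3: append 52 -> window=[0, 52] -> max=52
step 4: append 46 -> window=[52, 46] -> max=52
step 5: append 53 -> window=[46, 53] -> max=53
step 6: append 37 -> window=[53, 37] -> max=53
Window #5 max = 53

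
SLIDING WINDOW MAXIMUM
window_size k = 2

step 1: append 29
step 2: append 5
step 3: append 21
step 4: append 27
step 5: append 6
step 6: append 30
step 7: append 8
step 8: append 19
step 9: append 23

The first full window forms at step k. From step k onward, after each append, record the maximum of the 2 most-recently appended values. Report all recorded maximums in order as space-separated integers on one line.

step 1: append 29 -> window=[29] (not full yet)
step 2: append 5 -> window=[29, 5] -> max=29
step 3: append 21 -> window=[5, 21] -> max=21
step 4: append 27 -> window=[21, 27] -> max=27
step 5: append 6 -> window=[27, 6] -> max=27
step 6: append 30 -> window=[6, 30] -> max=30
step 7: append 8 -> window=[30, 8] -> max=30
step 8: append 19 -> window=[8, 19] -> max=19
step 9: append 23 -> window=[19, 23] -> max=23

Answer: 29 21 27 27 30 30 19 23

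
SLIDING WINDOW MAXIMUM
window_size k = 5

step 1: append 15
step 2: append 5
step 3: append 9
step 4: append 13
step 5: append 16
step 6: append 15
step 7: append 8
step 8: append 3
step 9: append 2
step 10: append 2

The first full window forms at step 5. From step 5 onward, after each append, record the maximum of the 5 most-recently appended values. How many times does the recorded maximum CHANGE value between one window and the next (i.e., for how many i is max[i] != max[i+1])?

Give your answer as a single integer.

Answer: 1

Derivation:
step 1: append 15 -> window=[15] (not full yet)
step 2: append 5 -> window=[15, 5] (not full yet)
step 3: append 9 -> window=[15, 5, 9] (not full yet)
step 4: append 13 -> window=[15, 5, 9, 13] (not full yet)
step 5: append 16 -> window=[15, 5, 9, 13, 16] -> max=16
step 6: append 15 -> window=[5, 9, 13, 16, 15] -> max=16
step 7: append 8 -> window=[9, 13, 16, 15, 8] -> max=16
step 8: append 3 -> window=[13, 16, 15, 8, 3] -> max=16
step 9: append 2 -> window=[16, 15, 8, 3, 2] -> max=16
step 10: append 2 -> window=[15, 8, 3, 2, 2] -> max=15
Recorded maximums: 16 16 16 16 16 15
Changes between consecutive maximums: 1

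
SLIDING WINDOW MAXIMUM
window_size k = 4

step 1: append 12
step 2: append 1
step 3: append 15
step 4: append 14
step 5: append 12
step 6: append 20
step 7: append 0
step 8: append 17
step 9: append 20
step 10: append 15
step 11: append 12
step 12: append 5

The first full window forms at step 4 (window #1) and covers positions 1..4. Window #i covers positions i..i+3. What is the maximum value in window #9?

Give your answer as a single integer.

step 1: append 12 -> window=[12] (not full yet)
step 2: append 1 -> window=[12, 1] (not full yet)
step 3: append 15 -> window=[12, 1, 15] (not full yet)
step 4: append 14 -> window=[12, 1, 15, 14] -> max=15
step 5: append 12 -> window=[1, 15, 14, 12] -> max=15
step 6: append 20 -> window=[15, 14, 12, 20] -> max=20
step 7: append 0 -> window=[14, 12, 20, 0] -> max=20
step 8: append 17 -> window=[12, 20, 0, 17] -> max=20
step 9: append 20 -> window=[20, 0, 17, 20] -> max=20
step 10: append 15 -> window=[0, 17, 20, 15] -> max=20
step 11: append 12 -> window=[17, 20, 15, 12] -> max=20
step 12: append 5 -> window=[20, 15, 12, 5] -> max=20
Window #9 max = 20

Answer: 20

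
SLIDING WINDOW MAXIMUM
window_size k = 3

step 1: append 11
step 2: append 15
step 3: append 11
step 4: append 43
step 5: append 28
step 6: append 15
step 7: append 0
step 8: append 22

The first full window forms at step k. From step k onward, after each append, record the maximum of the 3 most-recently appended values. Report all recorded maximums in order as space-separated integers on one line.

Answer: 15 43 43 43 28 22

Derivation:
step 1: append 11 -> window=[11] (not full yet)
step 2: append 15 -> window=[11, 15] (not full yet)
step 3: append 11 -> window=[11, 15, 11] -> max=15
step 4: append 43 -> window=[15, 11, 43] -> max=43
step 5: append 28 -> window=[11, 43, 28] -> max=43
step 6: append 15 -> window=[43, 28, 15] -> max=43
step 7: append 0 -> window=[28, 15, 0] -> max=28
step 8: append 22 -> window=[15, 0, 22] -> max=22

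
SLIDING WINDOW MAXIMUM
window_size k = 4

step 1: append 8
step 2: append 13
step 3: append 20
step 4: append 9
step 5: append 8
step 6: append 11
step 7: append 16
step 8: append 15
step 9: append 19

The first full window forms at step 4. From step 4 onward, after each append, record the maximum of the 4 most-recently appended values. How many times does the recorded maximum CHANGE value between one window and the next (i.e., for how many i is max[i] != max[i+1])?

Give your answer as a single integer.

Answer: 2

Derivation:
step 1: append 8 -> window=[8] (not full yet)
step 2: append 13 -> window=[8, 13] (not full yet)
step 3: append 20 -> window=[8, 13, 20] (not full yet)
step 4: append 9 -> window=[8, 13, 20, 9] -> max=20
step 5: append 8 -> window=[13, 20, 9, 8] -> max=20
step 6: append 11 -> window=[20, 9, 8, 11] -> max=20
step 7: append 16 -> window=[9, 8, 11, 16] -> max=16
step 8: append 15 -> window=[8, 11, 16, 15] -> max=16
step 9: append 19 -> window=[11, 16, 15, 19] -> max=19
Recorded maximums: 20 20 20 16 16 19
Changes between consecutive maximums: 2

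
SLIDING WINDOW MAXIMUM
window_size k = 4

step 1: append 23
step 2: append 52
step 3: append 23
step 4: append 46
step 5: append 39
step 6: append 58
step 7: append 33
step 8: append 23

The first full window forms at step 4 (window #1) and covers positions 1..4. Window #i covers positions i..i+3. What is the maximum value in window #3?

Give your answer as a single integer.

step 1: append 23 -> window=[23] (not full yet)
step 2: append 52 -> window=[23, 52] (not full yet)
step 3: append 23 -> window=[23, 52, 23] (not full yet)
step 4: append 46 -> window=[23, 52, 23, 46] -> max=52
step 5: append 39 -> window=[52, 23, 46, 39] -> max=52
step 6: append 58 -> window=[23, 46, 39, 58] -> max=58
Window #3 max = 58

Answer: 58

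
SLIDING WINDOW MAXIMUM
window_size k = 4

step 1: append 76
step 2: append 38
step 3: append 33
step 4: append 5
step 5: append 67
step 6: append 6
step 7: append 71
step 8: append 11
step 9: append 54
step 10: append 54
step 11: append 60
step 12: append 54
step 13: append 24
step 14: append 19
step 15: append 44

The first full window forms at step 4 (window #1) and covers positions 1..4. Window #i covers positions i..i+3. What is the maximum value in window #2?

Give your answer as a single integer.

Answer: 67

Derivation:
step 1: append 76 -> window=[76] (not full yet)
step 2: append 38 -> window=[76, 38] (not full yet)
step 3: append 33 -> window=[76, 38, 33] (not full yet)
step 4: append 5 -> window=[76, 38, 33, 5] -> max=76
step 5: append 67 -> window=[38, 33, 5, 67] -> max=67
Window #2 max = 67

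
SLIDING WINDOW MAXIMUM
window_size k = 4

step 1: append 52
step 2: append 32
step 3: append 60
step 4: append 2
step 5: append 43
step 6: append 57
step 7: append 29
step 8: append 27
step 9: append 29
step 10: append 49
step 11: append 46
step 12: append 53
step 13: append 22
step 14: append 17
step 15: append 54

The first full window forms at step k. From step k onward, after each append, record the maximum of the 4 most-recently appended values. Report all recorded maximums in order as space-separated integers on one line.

step 1: append 52 -> window=[52] (not full yet)
step 2: append 32 -> window=[52, 32] (not full yet)
step 3: append 60 -> window=[52, 32, 60] (not full yet)
step 4: append 2 -> window=[52, 32, 60, 2] -> max=60
step 5: append 43 -> window=[32, 60, 2, 43] -> max=60
step 6: append 57 -> window=[60, 2, 43, 57] -> max=60
step 7: append 29 -> window=[2, 43, 57, 29] -> max=57
step 8: append 27 -> window=[43, 57, 29, 27] -> max=57
step 9: append 29 -> window=[57, 29, 27, 29] -> max=57
step 10: append 49 -> window=[29, 27, 29, 49] -> max=49
step 11: append 46 -> window=[27, 29, 49, 46] -> max=49
step 12: append 53 -> window=[29, 49, 46, 53] -> max=53
step 13: append 22 -> window=[49, 46, 53, 22] -> max=53
step 14: append 17 -> window=[46, 53, 22, 17] -> max=53
step 15: append 54 -> window=[53, 22, 17, 54] -> max=54

Answer: 60 60 60 57 57 57 49 49 53 53 53 54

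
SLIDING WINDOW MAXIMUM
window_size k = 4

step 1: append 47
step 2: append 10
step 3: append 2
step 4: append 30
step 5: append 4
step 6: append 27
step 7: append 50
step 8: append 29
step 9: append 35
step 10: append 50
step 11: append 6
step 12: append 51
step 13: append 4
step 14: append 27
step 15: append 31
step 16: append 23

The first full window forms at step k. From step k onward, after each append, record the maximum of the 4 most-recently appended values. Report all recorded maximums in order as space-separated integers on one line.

Answer: 47 30 30 50 50 50 50 50 51 51 51 51 31

Derivation:
step 1: append 47 -> window=[47] (not full yet)
step 2: append 10 -> window=[47, 10] (not full yet)
step 3: append 2 -> window=[47, 10, 2] (not full yet)
step 4: append 30 -> window=[47, 10, 2, 30] -> max=47
step 5: append 4 -> window=[10, 2, 30, 4] -> max=30
step 6: append 27 -> window=[2, 30, 4, 27] -> max=30
step 7: append 50 -> window=[30, 4, 27, 50] -> max=50
step 8: append 29 -> window=[4, 27, 50, 29] -> max=50
step 9: append 35 -> window=[27, 50, 29, 35] -> max=50
step 10: append 50 -> window=[50, 29, 35, 50] -> max=50
step 11: append 6 -> window=[29, 35, 50, 6] -> max=50
step 12: append 51 -> window=[35, 50, 6, 51] -> max=51
step 13: append 4 -> window=[50, 6, 51, 4] -> max=51
step 14: append 27 -> window=[6, 51, 4, 27] -> max=51
step 15: append 31 -> window=[51, 4, 27, 31] -> max=51
step 16: append 23 -> window=[4, 27, 31, 23] -> max=31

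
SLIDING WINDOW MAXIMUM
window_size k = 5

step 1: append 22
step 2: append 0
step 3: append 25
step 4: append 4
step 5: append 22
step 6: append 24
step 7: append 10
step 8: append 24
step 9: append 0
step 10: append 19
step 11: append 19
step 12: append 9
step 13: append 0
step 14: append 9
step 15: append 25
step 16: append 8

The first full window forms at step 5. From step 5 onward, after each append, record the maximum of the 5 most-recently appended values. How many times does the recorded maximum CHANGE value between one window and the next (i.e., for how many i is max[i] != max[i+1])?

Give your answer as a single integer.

step 1: append 22 -> window=[22] (not full yet)
step 2: append 0 -> window=[22, 0] (not full yet)
step 3: append 25 -> window=[22, 0, 25] (not full yet)
step 4: append 4 -> window=[22, 0, 25, 4] (not full yet)
step 5: append 22 -> window=[22, 0, 25, 4, 22] -> max=25
step 6: append 24 -> window=[0, 25, 4, 22, 24] -> max=25
step 7: append 10 -> window=[25, 4, 22, 24, 10] -> max=25
step 8: append 24 -> window=[4, 22, 24, 10, 24] -> max=24
step 9: append 0 -> window=[22, 24, 10, 24, 0] -> max=24
step 10: append 19 -> window=[24, 10, 24, 0, 19] -> max=24
step 11: append 19 -> window=[10, 24, 0, 19, 19] -> max=24
step 12: append 9 -> window=[24, 0, 19, 19, 9] -> max=24
step 13: append 0 -> window=[0, 19, 19, 9, 0] -> max=19
step 14: append 9 -> window=[19, 19, 9, 0, 9] -> max=19
step 15: append 25 -> window=[19, 9, 0, 9, 25] -> max=25
step 16: append 8 -> window=[9, 0, 9, 25, 8] -> max=25
Recorded maximums: 25 25 25 24 24 24 24 24 19 19 25 25
Changes between consecutive maximums: 3

Answer: 3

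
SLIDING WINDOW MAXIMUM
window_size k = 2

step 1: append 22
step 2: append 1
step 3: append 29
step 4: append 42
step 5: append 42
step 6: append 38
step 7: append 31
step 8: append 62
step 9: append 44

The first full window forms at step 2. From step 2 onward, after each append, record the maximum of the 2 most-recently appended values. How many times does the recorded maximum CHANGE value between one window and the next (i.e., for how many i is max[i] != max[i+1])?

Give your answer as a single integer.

step 1: append 22 -> window=[22] (not full yet)
step 2: append 1 -> window=[22, 1] -> max=22
step 3: append 29 -> window=[1, 29] -> max=29
step 4: append 42 -> window=[29, 42] -> max=42
step 5: append 42 -> window=[42, 42] -> max=42
step 6: append 38 -> window=[42, 38] -> max=42
step 7: append 31 -> window=[38, 31] -> max=38
step 8: append 62 -> window=[31, 62] -> max=62
step 9: append 44 -> window=[62, 44] -> max=62
Recorded maximums: 22 29 42 42 42 38 62 62
Changes between consecutive maximums: 4

Answer: 4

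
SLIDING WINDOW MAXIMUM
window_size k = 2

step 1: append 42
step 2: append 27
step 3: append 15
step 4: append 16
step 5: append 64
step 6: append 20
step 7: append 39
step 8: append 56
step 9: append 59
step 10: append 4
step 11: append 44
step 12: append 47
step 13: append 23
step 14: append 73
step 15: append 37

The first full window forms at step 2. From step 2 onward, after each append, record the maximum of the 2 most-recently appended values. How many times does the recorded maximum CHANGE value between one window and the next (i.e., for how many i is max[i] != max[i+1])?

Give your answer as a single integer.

step 1: append 42 -> window=[42] (not full yet)
step 2: append 27 -> window=[42, 27] -> max=42
step 3: append 15 -> window=[27, 15] -> max=27
step 4: append 16 -> window=[15, 16] -> max=16
step 5: append 64 -> window=[16, 64] -> max=64
step 6: append 20 -> window=[64, 20] -> max=64
step 7: append 39 -> window=[20, 39] -> max=39
step 8: append 56 -> window=[39, 56] -> max=56
step 9: append 59 -> window=[56, 59] -> max=59
step 10: append 4 -> window=[59, 4] -> max=59
step 11: append 44 -> window=[4, 44] -> max=44
step 12: append 47 -> window=[44, 47] -> max=47
step 13: append 23 -> window=[47, 23] -> max=47
step 14: append 73 -> window=[23, 73] -> max=73
step 15: append 37 -> window=[73, 37] -> max=73
Recorded maximums: 42 27 16 64 64 39 56 59 59 44 47 47 73 73
Changes between consecutive maximums: 9

Answer: 9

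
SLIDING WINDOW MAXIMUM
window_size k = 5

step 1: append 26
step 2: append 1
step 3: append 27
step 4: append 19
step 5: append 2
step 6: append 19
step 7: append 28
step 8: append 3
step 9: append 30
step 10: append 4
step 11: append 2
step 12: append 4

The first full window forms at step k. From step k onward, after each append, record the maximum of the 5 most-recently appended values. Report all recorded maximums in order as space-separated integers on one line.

step 1: append 26 -> window=[26] (not full yet)
step 2: append 1 -> window=[26, 1] (not full yet)
step 3: append 27 -> window=[26, 1, 27] (not full yet)
step 4: append 19 -> window=[26, 1, 27, 19] (not full yet)
step 5: append 2 -> window=[26, 1, 27, 19, 2] -> max=27
step 6: append 19 -> window=[1, 27, 19, 2, 19] -> max=27
step 7: append 28 -> window=[27, 19, 2, 19, 28] -> max=28
step 8: append 3 -> window=[19, 2, 19, 28, 3] -> max=28
step 9: append 30 -> window=[2, 19, 28, 3, 30] -> max=30
step 10: append 4 -> window=[19, 28, 3, 30, 4] -> max=30
step 11: append 2 -> window=[28, 3, 30, 4, 2] -> max=30
step 12: append 4 -> window=[3, 30, 4, 2, 4] -> max=30

Answer: 27 27 28 28 30 30 30 30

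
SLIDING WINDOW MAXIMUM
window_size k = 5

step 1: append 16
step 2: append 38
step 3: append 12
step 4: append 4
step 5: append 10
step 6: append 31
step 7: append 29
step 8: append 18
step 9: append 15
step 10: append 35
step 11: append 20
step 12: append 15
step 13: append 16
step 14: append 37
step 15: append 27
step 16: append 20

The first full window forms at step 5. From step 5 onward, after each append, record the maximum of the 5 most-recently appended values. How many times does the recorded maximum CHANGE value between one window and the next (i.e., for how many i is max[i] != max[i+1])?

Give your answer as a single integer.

step 1: append 16 -> window=[16] (not full yet)
step 2: append 38 -> window=[16, 38] (not full yet)
step 3: append 12 -> window=[16, 38, 12] (not full yet)
step 4: append 4 -> window=[16, 38, 12, 4] (not full yet)
step 5: append 10 -> window=[16, 38, 12, 4, 10] -> max=38
step 6: append 31 -> window=[38, 12, 4, 10, 31] -> max=38
step 7: append 29 -> window=[12, 4, 10, 31, 29] -> max=31
step 8: append 18 -> window=[4, 10, 31, 29, 18] -> max=31
step 9: append 15 -> window=[10, 31, 29, 18, 15] -> max=31
step 10: append 35 -> window=[31, 29, 18, 15, 35] -> max=35
step 11: append 20 -> window=[29, 18, 15, 35, 20] -> max=35
step 12: append 15 -> window=[18, 15, 35, 20, 15] -> max=35
step 13: append 16 -> window=[15, 35, 20, 15, 16] -> max=35
step 14: append 37 -> window=[35, 20, 15, 16, 37] -> max=37
step 15: append 27 -> window=[20, 15, 16, 37, 27] -> max=37
step 16: append 20 -> window=[15, 16, 37, 27, 20] -> max=37
Recorded maximums: 38 38 31 31 31 35 35 35 35 37 37 37
Changes between consecutive maximums: 3

Answer: 3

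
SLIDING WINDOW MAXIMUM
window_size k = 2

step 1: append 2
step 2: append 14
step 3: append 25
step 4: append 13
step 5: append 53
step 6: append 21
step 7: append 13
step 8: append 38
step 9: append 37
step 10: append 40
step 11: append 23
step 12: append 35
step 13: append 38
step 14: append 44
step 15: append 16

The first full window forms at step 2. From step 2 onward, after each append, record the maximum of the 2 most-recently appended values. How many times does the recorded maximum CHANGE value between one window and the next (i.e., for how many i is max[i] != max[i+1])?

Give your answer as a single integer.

step 1: append 2 -> window=[2] (not full yet)
step 2: append 14 -> window=[2, 14] -> max=14
step 3: append 25 -> window=[14, 25] -> max=25
step 4: append 13 -> window=[25, 13] -> max=25
step 5: append 53 -> window=[13, 53] -> max=53
step 6: append 21 -> window=[53, 21] -> max=53
step 7: append 13 -> window=[21, 13] -> max=21
step 8: append 38 -> window=[13, 38] -> max=38
step 9: append 37 -> window=[38, 37] -> max=38
step 10: append 40 -> window=[37, 40] -> max=40
step 11: append 23 -> window=[40, 23] -> max=40
step 12: append 35 -> window=[23, 35] -> max=35
step 13: append 38 -> window=[35, 38] -> max=38
step 14: append 44 -> window=[38, 44] -> max=44
step 15: append 16 -> window=[44, 16] -> max=44
Recorded maximums: 14 25 25 53 53 21 38 38 40 40 35 38 44 44
Changes between consecutive maximums: 8

Answer: 8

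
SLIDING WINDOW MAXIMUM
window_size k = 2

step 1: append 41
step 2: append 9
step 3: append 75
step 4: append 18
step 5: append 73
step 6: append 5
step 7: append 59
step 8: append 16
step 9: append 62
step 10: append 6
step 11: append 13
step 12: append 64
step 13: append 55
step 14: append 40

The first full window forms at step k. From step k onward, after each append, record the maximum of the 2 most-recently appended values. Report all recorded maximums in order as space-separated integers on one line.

step 1: append 41 -> window=[41] (not full yet)
step 2: append 9 -> window=[41, 9] -> max=41
step 3: append 75 -> window=[9, 75] -> max=75
step 4: append 18 -> window=[75, 18] -> max=75
step 5: append 73 -> window=[18, 73] -> max=73
step 6: append 5 -> window=[73, 5] -> max=73
step 7: append 59 -> window=[5, 59] -> max=59
step 8: append 16 -> window=[59, 16] -> max=59
step 9: append 62 -> window=[16, 62] -> max=62
step 10: append 6 -> window=[62, 6] -> max=62
step 11: append 13 -> window=[6, 13] -> max=13
step 12: append 64 -> window=[13, 64] -> max=64
step 13: append 55 -> window=[64, 55] -> max=64
step 14: append 40 -> window=[55, 40] -> max=55

Answer: 41 75 75 73 73 59 59 62 62 13 64 64 55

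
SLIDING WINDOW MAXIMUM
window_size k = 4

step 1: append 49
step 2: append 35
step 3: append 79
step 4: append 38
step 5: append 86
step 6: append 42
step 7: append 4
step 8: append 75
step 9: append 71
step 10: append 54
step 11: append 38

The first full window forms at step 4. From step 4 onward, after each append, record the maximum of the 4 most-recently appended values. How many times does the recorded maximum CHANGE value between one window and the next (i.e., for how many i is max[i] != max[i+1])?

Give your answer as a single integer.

step 1: append 49 -> window=[49] (not full yet)
step 2: append 35 -> window=[49, 35] (not full yet)
step 3: append 79 -> window=[49, 35, 79] (not full yet)
step 4: append 38 -> window=[49, 35, 79, 38] -> max=79
step 5: append 86 -> window=[35, 79, 38, 86] -> max=86
step 6: append 42 -> window=[79, 38, 86, 42] -> max=86
step 7: append 4 -> window=[38, 86, 42, 4] -> max=86
step 8: append 75 -> window=[86, 42, 4, 75] -> max=86
step 9: append 71 -> window=[42, 4, 75, 71] -> max=75
step 10: append 54 -> window=[4, 75, 71, 54] -> max=75
step 11: append 38 -> window=[75, 71, 54, 38] -> max=75
Recorded maximums: 79 86 86 86 86 75 75 75
Changes between consecutive maximums: 2

Answer: 2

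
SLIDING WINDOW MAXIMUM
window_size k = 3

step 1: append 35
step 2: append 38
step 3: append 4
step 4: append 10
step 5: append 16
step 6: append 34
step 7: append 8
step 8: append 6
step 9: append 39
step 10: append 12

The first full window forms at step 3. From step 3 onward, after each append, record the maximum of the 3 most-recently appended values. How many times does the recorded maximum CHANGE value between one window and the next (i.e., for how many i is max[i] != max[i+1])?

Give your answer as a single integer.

Answer: 3

Derivation:
step 1: append 35 -> window=[35] (not full yet)
step 2: append 38 -> window=[35, 38] (not full yet)
step 3: append 4 -> window=[35, 38, 4] -> max=38
step 4: append 10 -> window=[38, 4, 10] -> max=38
step 5: append 16 -> window=[4, 10, 16] -> max=16
step 6: append 34 -> window=[10, 16, 34] -> max=34
step 7: append 8 -> window=[16, 34, 8] -> max=34
step 8: append 6 -> window=[34, 8, 6] -> max=34
step 9: append 39 -> window=[8, 6, 39] -> max=39
step 10: append 12 -> window=[6, 39, 12] -> max=39
Recorded maximums: 38 38 16 34 34 34 39 39
Changes between consecutive maximums: 3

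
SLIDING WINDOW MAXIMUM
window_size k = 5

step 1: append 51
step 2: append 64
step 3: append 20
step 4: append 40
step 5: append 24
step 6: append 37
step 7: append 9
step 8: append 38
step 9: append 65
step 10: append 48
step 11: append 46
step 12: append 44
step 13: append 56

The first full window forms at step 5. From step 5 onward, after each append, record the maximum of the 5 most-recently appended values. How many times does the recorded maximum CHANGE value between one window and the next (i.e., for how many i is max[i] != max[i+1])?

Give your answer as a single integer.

Answer: 2

Derivation:
step 1: append 51 -> window=[51] (not full yet)
step 2: append 64 -> window=[51, 64] (not full yet)
step 3: append 20 -> window=[51, 64, 20] (not full yet)
step 4: append 40 -> window=[51, 64, 20, 40] (not full yet)
step 5: append 24 -> window=[51, 64, 20, 40, 24] -> max=64
step 6: append 37 -> window=[64, 20, 40, 24, 37] -> max=64
step 7: append 9 -> window=[20, 40, 24, 37, 9] -> max=40
step 8: append 38 -> window=[40, 24, 37, 9, 38] -> max=40
step 9: append 65 -> window=[24, 37, 9, 38, 65] -> max=65
step 10: append 48 -> window=[37, 9, 38, 65, 48] -> max=65
step 11: append 46 -> window=[9, 38, 65, 48, 46] -> max=65
step 12: append 44 -> window=[38, 65, 48, 46, 44] -> max=65
step 13: append 56 -> window=[65, 48, 46, 44, 56] -> max=65
Recorded maximums: 64 64 40 40 65 65 65 65 65
Changes between consecutive maximums: 2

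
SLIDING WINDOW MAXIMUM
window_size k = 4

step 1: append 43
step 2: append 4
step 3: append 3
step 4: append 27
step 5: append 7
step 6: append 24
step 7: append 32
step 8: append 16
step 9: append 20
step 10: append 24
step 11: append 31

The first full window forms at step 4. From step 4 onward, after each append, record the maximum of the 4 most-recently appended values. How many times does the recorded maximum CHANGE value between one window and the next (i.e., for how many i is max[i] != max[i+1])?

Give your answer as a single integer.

step 1: append 43 -> window=[43] (not full yet)
step 2: append 4 -> window=[43, 4] (not full yet)
step 3: append 3 -> window=[43, 4, 3] (not full yet)
step 4: append 27 -> window=[43, 4, 3, 27] -> max=43
step 5: append 7 -> window=[4, 3, 27, 7] -> max=27
step 6: append 24 -> window=[3, 27, 7, 24] -> max=27
step 7: append 32 -> window=[27, 7, 24, 32] -> max=32
step 8: append 16 -> window=[7, 24, 32, 16] -> max=32
step 9: append 20 -> window=[24, 32, 16, 20] -> max=32
step 10: append 24 -> window=[32, 16, 20, 24] -> max=32
step 11: append 31 -> window=[16, 20, 24, 31] -> max=31
Recorded maximums: 43 27 27 32 32 32 32 31
Changes between consecutive maximums: 3

Answer: 3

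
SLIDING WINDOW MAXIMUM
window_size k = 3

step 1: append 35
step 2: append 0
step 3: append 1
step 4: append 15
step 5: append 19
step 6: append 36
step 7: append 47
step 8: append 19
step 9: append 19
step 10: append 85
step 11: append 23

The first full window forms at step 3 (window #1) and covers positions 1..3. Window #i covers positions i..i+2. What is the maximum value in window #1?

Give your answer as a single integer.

step 1: append 35 -> window=[35] (not full yet)
step 2: append 0 -> window=[35, 0] (not full yet)
step 3: append 1 -> window=[35, 0, 1] -> max=35
Window #1 max = 35

Answer: 35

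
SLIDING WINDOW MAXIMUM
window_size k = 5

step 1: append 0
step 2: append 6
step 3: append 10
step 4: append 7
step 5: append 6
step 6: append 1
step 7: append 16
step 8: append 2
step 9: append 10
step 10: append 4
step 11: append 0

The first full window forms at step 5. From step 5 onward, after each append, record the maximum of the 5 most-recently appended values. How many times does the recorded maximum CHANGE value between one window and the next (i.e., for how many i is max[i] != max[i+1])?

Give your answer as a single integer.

Answer: 1

Derivation:
step 1: append 0 -> window=[0] (not full yet)
step 2: append 6 -> window=[0, 6] (not full yet)
step 3: append 10 -> window=[0, 6, 10] (not full yet)
step 4: append 7 -> window=[0, 6, 10, 7] (not full yet)
step 5: append 6 -> window=[0, 6, 10, 7, 6] -> max=10
step 6: append 1 -> window=[6, 10, 7, 6, 1] -> max=10
step 7: append 16 -> window=[10, 7, 6, 1, 16] -> max=16
step 8: append 2 -> window=[7, 6, 1, 16, 2] -> max=16
step 9: append 10 -> window=[6, 1, 16, 2, 10] -> max=16
step 10: append 4 -> window=[1, 16, 2, 10, 4] -> max=16
step 11: append 0 -> window=[16, 2, 10, 4, 0] -> max=16
Recorded maximums: 10 10 16 16 16 16 16
Changes between consecutive maximums: 1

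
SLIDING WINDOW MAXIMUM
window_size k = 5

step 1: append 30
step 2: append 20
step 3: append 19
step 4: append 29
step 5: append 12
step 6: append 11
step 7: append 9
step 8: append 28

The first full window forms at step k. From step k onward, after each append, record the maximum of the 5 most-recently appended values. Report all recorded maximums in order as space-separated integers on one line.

Answer: 30 29 29 29

Derivation:
step 1: append 30 -> window=[30] (not full yet)
step 2: append 20 -> window=[30, 20] (not full yet)
step 3: append 19 -> window=[30, 20, 19] (not full yet)
step 4: append 29 -> window=[30, 20, 19, 29] (not full yet)
step 5: append 12 -> window=[30, 20, 19, 29, 12] -> max=30
step 6: append 11 -> window=[20, 19, 29, 12, 11] -> max=29
step 7: append 9 -> window=[19, 29, 12, 11, 9] -> max=29
step 8: append 28 -> window=[29, 12, 11, 9, 28] -> max=29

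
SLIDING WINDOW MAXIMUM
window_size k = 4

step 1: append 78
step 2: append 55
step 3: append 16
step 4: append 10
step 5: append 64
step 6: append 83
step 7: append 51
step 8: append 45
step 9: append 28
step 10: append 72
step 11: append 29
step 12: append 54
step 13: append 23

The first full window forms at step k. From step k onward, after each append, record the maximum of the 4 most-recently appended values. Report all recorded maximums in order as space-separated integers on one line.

step 1: append 78 -> window=[78] (not full yet)
step 2: append 55 -> window=[78, 55] (not full yet)
step 3: append 16 -> window=[78, 55, 16] (not full yet)
step 4: append 10 -> window=[78, 55, 16, 10] -> max=78
step 5: append 64 -> window=[55, 16, 10, 64] -> max=64
step 6: append 83 -> window=[16, 10, 64, 83] -> max=83
step 7: append 51 -> window=[10, 64, 83, 51] -> max=83
step 8: append 45 -> window=[64, 83, 51, 45] -> max=83
step 9: append 28 -> window=[83, 51, 45, 28] -> max=83
step 10: append 72 -> window=[51, 45, 28, 72] -> max=72
step 11: append 29 -> window=[45, 28, 72, 29] -> max=72
step 12: append 54 -> window=[28, 72, 29, 54] -> max=72
step 13: append 23 -> window=[72, 29, 54, 23] -> max=72

Answer: 78 64 83 83 83 83 72 72 72 72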